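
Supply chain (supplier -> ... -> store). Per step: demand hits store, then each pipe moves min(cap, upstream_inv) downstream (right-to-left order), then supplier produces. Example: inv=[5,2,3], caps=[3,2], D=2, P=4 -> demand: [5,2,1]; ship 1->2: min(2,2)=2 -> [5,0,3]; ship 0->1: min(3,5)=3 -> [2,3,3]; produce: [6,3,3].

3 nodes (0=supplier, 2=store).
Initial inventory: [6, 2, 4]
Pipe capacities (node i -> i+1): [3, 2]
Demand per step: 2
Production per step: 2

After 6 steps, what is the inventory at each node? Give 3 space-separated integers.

Step 1: demand=2,sold=2 ship[1->2]=2 ship[0->1]=3 prod=2 -> inv=[5 3 4]
Step 2: demand=2,sold=2 ship[1->2]=2 ship[0->1]=3 prod=2 -> inv=[4 4 4]
Step 3: demand=2,sold=2 ship[1->2]=2 ship[0->1]=3 prod=2 -> inv=[3 5 4]
Step 4: demand=2,sold=2 ship[1->2]=2 ship[0->1]=3 prod=2 -> inv=[2 6 4]
Step 5: demand=2,sold=2 ship[1->2]=2 ship[0->1]=2 prod=2 -> inv=[2 6 4]
Step 6: demand=2,sold=2 ship[1->2]=2 ship[0->1]=2 prod=2 -> inv=[2 6 4]

2 6 4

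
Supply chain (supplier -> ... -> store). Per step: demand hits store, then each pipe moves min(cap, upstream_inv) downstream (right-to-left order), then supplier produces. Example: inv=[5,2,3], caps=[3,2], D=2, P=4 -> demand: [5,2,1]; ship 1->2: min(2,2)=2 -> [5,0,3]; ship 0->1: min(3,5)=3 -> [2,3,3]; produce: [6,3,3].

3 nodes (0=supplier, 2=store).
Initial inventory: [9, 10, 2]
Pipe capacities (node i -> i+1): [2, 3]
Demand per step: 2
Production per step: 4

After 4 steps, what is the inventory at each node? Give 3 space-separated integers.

Step 1: demand=2,sold=2 ship[1->2]=3 ship[0->1]=2 prod=4 -> inv=[11 9 3]
Step 2: demand=2,sold=2 ship[1->2]=3 ship[0->1]=2 prod=4 -> inv=[13 8 4]
Step 3: demand=2,sold=2 ship[1->2]=3 ship[0->1]=2 prod=4 -> inv=[15 7 5]
Step 4: demand=2,sold=2 ship[1->2]=3 ship[0->1]=2 prod=4 -> inv=[17 6 6]

17 6 6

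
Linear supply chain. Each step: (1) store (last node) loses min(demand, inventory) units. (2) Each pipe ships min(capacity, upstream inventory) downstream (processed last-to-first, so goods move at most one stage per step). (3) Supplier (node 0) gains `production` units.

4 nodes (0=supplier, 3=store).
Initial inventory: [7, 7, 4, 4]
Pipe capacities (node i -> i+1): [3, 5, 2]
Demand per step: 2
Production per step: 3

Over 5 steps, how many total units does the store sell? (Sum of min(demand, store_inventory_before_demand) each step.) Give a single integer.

Answer: 10

Derivation:
Step 1: sold=2 (running total=2) -> [7 5 7 4]
Step 2: sold=2 (running total=4) -> [7 3 10 4]
Step 3: sold=2 (running total=6) -> [7 3 11 4]
Step 4: sold=2 (running total=8) -> [7 3 12 4]
Step 5: sold=2 (running total=10) -> [7 3 13 4]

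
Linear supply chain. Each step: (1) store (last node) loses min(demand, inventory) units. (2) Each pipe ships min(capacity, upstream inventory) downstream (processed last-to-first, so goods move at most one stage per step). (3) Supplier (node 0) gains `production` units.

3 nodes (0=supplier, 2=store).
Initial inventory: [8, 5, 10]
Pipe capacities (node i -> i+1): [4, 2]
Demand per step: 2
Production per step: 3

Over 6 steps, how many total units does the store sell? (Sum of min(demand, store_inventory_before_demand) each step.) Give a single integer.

Step 1: sold=2 (running total=2) -> [7 7 10]
Step 2: sold=2 (running total=4) -> [6 9 10]
Step 3: sold=2 (running total=6) -> [5 11 10]
Step 4: sold=2 (running total=8) -> [4 13 10]
Step 5: sold=2 (running total=10) -> [3 15 10]
Step 6: sold=2 (running total=12) -> [3 16 10]

Answer: 12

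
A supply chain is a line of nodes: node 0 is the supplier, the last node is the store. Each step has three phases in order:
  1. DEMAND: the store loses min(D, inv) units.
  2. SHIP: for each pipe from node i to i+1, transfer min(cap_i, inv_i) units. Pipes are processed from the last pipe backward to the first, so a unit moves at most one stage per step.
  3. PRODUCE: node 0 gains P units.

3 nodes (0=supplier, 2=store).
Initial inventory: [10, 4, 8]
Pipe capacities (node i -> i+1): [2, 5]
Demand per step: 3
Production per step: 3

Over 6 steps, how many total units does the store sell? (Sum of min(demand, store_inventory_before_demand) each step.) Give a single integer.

Answer: 18

Derivation:
Step 1: sold=3 (running total=3) -> [11 2 9]
Step 2: sold=3 (running total=6) -> [12 2 8]
Step 3: sold=3 (running total=9) -> [13 2 7]
Step 4: sold=3 (running total=12) -> [14 2 6]
Step 5: sold=3 (running total=15) -> [15 2 5]
Step 6: sold=3 (running total=18) -> [16 2 4]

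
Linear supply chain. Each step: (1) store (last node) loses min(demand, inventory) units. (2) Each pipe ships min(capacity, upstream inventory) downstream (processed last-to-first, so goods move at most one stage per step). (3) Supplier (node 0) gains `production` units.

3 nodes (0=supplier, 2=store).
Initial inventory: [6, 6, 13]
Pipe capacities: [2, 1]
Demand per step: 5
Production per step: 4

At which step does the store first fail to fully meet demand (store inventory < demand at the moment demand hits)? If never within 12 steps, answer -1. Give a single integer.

Step 1: demand=5,sold=5 ship[1->2]=1 ship[0->1]=2 prod=4 -> [8 7 9]
Step 2: demand=5,sold=5 ship[1->2]=1 ship[0->1]=2 prod=4 -> [10 8 5]
Step 3: demand=5,sold=5 ship[1->2]=1 ship[0->1]=2 prod=4 -> [12 9 1]
Step 4: demand=5,sold=1 ship[1->2]=1 ship[0->1]=2 prod=4 -> [14 10 1]
Step 5: demand=5,sold=1 ship[1->2]=1 ship[0->1]=2 prod=4 -> [16 11 1]
Step 6: demand=5,sold=1 ship[1->2]=1 ship[0->1]=2 prod=4 -> [18 12 1]
Step 7: demand=5,sold=1 ship[1->2]=1 ship[0->1]=2 prod=4 -> [20 13 1]
Step 8: demand=5,sold=1 ship[1->2]=1 ship[0->1]=2 prod=4 -> [22 14 1]
Step 9: demand=5,sold=1 ship[1->2]=1 ship[0->1]=2 prod=4 -> [24 15 1]
Step 10: demand=5,sold=1 ship[1->2]=1 ship[0->1]=2 prod=4 -> [26 16 1]
Step 11: demand=5,sold=1 ship[1->2]=1 ship[0->1]=2 prod=4 -> [28 17 1]
Step 12: demand=5,sold=1 ship[1->2]=1 ship[0->1]=2 prod=4 -> [30 18 1]
First stockout at step 4

4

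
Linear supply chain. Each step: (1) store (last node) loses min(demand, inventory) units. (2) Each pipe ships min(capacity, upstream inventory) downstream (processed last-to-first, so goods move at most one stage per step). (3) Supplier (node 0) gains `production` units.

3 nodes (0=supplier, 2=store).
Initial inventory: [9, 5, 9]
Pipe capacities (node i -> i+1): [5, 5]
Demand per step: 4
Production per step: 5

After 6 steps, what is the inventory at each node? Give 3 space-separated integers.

Step 1: demand=4,sold=4 ship[1->2]=5 ship[0->1]=5 prod=5 -> inv=[9 5 10]
Step 2: demand=4,sold=4 ship[1->2]=5 ship[0->1]=5 prod=5 -> inv=[9 5 11]
Step 3: demand=4,sold=4 ship[1->2]=5 ship[0->1]=5 prod=5 -> inv=[9 5 12]
Step 4: demand=4,sold=4 ship[1->2]=5 ship[0->1]=5 prod=5 -> inv=[9 5 13]
Step 5: demand=4,sold=4 ship[1->2]=5 ship[0->1]=5 prod=5 -> inv=[9 5 14]
Step 6: demand=4,sold=4 ship[1->2]=5 ship[0->1]=5 prod=5 -> inv=[9 5 15]

9 5 15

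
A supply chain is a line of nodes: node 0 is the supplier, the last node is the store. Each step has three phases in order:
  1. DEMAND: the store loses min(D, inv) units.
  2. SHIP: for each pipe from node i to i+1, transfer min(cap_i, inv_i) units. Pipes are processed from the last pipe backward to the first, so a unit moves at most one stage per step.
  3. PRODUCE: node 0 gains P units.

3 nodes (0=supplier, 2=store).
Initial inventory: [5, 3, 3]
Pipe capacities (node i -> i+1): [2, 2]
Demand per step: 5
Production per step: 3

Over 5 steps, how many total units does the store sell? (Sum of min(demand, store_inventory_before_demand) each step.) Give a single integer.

Answer: 11

Derivation:
Step 1: sold=3 (running total=3) -> [6 3 2]
Step 2: sold=2 (running total=5) -> [7 3 2]
Step 3: sold=2 (running total=7) -> [8 3 2]
Step 4: sold=2 (running total=9) -> [9 3 2]
Step 5: sold=2 (running total=11) -> [10 3 2]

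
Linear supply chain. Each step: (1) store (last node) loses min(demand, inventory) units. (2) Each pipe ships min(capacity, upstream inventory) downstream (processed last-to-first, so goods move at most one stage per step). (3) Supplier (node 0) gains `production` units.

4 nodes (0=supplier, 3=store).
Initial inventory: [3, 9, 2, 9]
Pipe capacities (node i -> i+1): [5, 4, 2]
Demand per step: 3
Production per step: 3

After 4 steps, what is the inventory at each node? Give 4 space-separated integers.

Step 1: demand=3,sold=3 ship[2->3]=2 ship[1->2]=4 ship[0->1]=3 prod=3 -> inv=[3 8 4 8]
Step 2: demand=3,sold=3 ship[2->3]=2 ship[1->2]=4 ship[0->1]=3 prod=3 -> inv=[3 7 6 7]
Step 3: demand=3,sold=3 ship[2->3]=2 ship[1->2]=4 ship[0->1]=3 prod=3 -> inv=[3 6 8 6]
Step 4: demand=3,sold=3 ship[2->3]=2 ship[1->2]=4 ship[0->1]=3 prod=3 -> inv=[3 5 10 5]

3 5 10 5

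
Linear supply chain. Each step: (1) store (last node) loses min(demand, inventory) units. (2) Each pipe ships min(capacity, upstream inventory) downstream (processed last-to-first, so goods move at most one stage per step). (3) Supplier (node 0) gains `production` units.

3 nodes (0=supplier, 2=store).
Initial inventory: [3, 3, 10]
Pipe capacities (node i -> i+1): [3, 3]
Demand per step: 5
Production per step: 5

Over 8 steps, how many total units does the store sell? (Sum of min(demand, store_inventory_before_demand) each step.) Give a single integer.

Step 1: sold=5 (running total=5) -> [5 3 8]
Step 2: sold=5 (running total=10) -> [7 3 6]
Step 3: sold=5 (running total=15) -> [9 3 4]
Step 4: sold=4 (running total=19) -> [11 3 3]
Step 5: sold=3 (running total=22) -> [13 3 3]
Step 6: sold=3 (running total=25) -> [15 3 3]
Step 7: sold=3 (running total=28) -> [17 3 3]
Step 8: sold=3 (running total=31) -> [19 3 3]

Answer: 31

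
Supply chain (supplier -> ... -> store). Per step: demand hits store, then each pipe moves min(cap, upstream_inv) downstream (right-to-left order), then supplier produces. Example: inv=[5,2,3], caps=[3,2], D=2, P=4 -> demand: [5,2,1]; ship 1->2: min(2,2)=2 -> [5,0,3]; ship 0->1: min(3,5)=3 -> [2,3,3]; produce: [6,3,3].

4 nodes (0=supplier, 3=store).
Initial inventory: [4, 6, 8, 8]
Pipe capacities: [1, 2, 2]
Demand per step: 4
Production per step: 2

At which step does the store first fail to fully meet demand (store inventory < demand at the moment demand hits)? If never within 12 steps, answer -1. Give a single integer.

Step 1: demand=4,sold=4 ship[2->3]=2 ship[1->2]=2 ship[0->1]=1 prod=2 -> [5 5 8 6]
Step 2: demand=4,sold=4 ship[2->3]=2 ship[1->2]=2 ship[0->1]=1 prod=2 -> [6 4 8 4]
Step 3: demand=4,sold=4 ship[2->3]=2 ship[1->2]=2 ship[0->1]=1 prod=2 -> [7 3 8 2]
Step 4: demand=4,sold=2 ship[2->3]=2 ship[1->2]=2 ship[0->1]=1 prod=2 -> [8 2 8 2]
Step 5: demand=4,sold=2 ship[2->3]=2 ship[1->2]=2 ship[0->1]=1 prod=2 -> [9 1 8 2]
Step 6: demand=4,sold=2 ship[2->3]=2 ship[1->2]=1 ship[0->1]=1 prod=2 -> [10 1 7 2]
Step 7: demand=4,sold=2 ship[2->3]=2 ship[1->2]=1 ship[0->1]=1 prod=2 -> [11 1 6 2]
Step 8: demand=4,sold=2 ship[2->3]=2 ship[1->2]=1 ship[0->1]=1 prod=2 -> [12 1 5 2]
Step 9: demand=4,sold=2 ship[2->3]=2 ship[1->2]=1 ship[0->1]=1 prod=2 -> [13 1 4 2]
Step 10: demand=4,sold=2 ship[2->3]=2 ship[1->2]=1 ship[0->1]=1 prod=2 -> [14 1 3 2]
Step 11: demand=4,sold=2 ship[2->3]=2 ship[1->2]=1 ship[0->1]=1 prod=2 -> [15 1 2 2]
Step 12: demand=4,sold=2 ship[2->3]=2 ship[1->2]=1 ship[0->1]=1 prod=2 -> [16 1 1 2]
First stockout at step 4

4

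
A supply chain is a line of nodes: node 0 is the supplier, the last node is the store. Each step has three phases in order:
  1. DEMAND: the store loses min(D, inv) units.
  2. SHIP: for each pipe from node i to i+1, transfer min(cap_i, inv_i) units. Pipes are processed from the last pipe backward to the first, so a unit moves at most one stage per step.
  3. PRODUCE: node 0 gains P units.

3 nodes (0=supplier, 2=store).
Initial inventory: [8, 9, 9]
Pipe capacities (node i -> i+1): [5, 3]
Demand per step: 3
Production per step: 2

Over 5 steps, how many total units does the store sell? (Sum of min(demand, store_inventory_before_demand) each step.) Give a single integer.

Step 1: sold=3 (running total=3) -> [5 11 9]
Step 2: sold=3 (running total=6) -> [2 13 9]
Step 3: sold=3 (running total=9) -> [2 12 9]
Step 4: sold=3 (running total=12) -> [2 11 9]
Step 5: sold=3 (running total=15) -> [2 10 9]

Answer: 15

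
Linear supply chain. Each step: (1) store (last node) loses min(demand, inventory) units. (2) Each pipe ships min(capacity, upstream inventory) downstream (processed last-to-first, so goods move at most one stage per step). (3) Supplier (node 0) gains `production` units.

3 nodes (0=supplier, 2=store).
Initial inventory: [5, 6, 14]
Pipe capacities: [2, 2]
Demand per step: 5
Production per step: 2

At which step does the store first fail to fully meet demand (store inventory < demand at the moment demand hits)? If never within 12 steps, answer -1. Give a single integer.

Step 1: demand=5,sold=5 ship[1->2]=2 ship[0->1]=2 prod=2 -> [5 6 11]
Step 2: demand=5,sold=5 ship[1->2]=2 ship[0->1]=2 prod=2 -> [5 6 8]
Step 3: demand=5,sold=5 ship[1->2]=2 ship[0->1]=2 prod=2 -> [5 6 5]
Step 4: demand=5,sold=5 ship[1->2]=2 ship[0->1]=2 prod=2 -> [5 6 2]
Step 5: demand=5,sold=2 ship[1->2]=2 ship[0->1]=2 prod=2 -> [5 6 2]
Step 6: demand=5,sold=2 ship[1->2]=2 ship[0->1]=2 prod=2 -> [5 6 2]
Step 7: demand=5,sold=2 ship[1->2]=2 ship[0->1]=2 prod=2 -> [5 6 2]
Step 8: demand=5,sold=2 ship[1->2]=2 ship[0->1]=2 prod=2 -> [5 6 2]
Step 9: demand=5,sold=2 ship[1->2]=2 ship[0->1]=2 prod=2 -> [5 6 2]
Step 10: demand=5,sold=2 ship[1->2]=2 ship[0->1]=2 prod=2 -> [5 6 2]
Step 11: demand=5,sold=2 ship[1->2]=2 ship[0->1]=2 prod=2 -> [5 6 2]
Step 12: demand=5,sold=2 ship[1->2]=2 ship[0->1]=2 prod=2 -> [5 6 2]
First stockout at step 5

5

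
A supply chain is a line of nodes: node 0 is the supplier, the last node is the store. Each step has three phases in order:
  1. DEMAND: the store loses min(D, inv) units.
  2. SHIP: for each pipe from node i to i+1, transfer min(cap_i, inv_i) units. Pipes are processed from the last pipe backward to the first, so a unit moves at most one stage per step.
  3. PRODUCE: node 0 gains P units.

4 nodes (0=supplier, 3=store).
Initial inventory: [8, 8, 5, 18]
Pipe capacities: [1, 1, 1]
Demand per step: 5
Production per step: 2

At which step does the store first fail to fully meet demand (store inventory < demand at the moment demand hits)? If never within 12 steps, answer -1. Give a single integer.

Step 1: demand=5,sold=5 ship[2->3]=1 ship[1->2]=1 ship[0->1]=1 prod=2 -> [9 8 5 14]
Step 2: demand=5,sold=5 ship[2->3]=1 ship[1->2]=1 ship[0->1]=1 prod=2 -> [10 8 5 10]
Step 3: demand=5,sold=5 ship[2->3]=1 ship[1->2]=1 ship[0->1]=1 prod=2 -> [11 8 5 6]
Step 4: demand=5,sold=5 ship[2->3]=1 ship[1->2]=1 ship[0->1]=1 prod=2 -> [12 8 5 2]
Step 5: demand=5,sold=2 ship[2->3]=1 ship[1->2]=1 ship[0->1]=1 prod=2 -> [13 8 5 1]
Step 6: demand=5,sold=1 ship[2->3]=1 ship[1->2]=1 ship[0->1]=1 prod=2 -> [14 8 5 1]
Step 7: demand=5,sold=1 ship[2->3]=1 ship[1->2]=1 ship[0->1]=1 prod=2 -> [15 8 5 1]
Step 8: demand=5,sold=1 ship[2->3]=1 ship[1->2]=1 ship[0->1]=1 prod=2 -> [16 8 5 1]
Step 9: demand=5,sold=1 ship[2->3]=1 ship[1->2]=1 ship[0->1]=1 prod=2 -> [17 8 5 1]
Step 10: demand=5,sold=1 ship[2->3]=1 ship[1->2]=1 ship[0->1]=1 prod=2 -> [18 8 5 1]
Step 11: demand=5,sold=1 ship[2->3]=1 ship[1->2]=1 ship[0->1]=1 prod=2 -> [19 8 5 1]
Step 12: demand=5,sold=1 ship[2->3]=1 ship[1->2]=1 ship[0->1]=1 prod=2 -> [20 8 5 1]
First stockout at step 5

5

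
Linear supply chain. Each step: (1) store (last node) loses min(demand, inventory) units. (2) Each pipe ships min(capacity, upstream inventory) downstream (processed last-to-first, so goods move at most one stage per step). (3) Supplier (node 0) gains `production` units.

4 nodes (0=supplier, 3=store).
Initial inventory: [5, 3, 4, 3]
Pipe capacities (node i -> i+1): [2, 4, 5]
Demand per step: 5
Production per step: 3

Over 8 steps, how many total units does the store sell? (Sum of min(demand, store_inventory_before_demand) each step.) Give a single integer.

Step 1: sold=3 (running total=3) -> [6 2 3 4]
Step 2: sold=4 (running total=7) -> [7 2 2 3]
Step 3: sold=3 (running total=10) -> [8 2 2 2]
Step 4: sold=2 (running total=12) -> [9 2 2 2]
Step 5: sold=2 (running total=14) -> [10 2 2 2]
Step 6: sold=2 (running total=16) -> [11 2 2 2]
Step 7: sold=2 (running total=18) -> [12 2 2 2]
Step 8: sold=2 (running total=20) -> [13 2 2 2]

Answer: 20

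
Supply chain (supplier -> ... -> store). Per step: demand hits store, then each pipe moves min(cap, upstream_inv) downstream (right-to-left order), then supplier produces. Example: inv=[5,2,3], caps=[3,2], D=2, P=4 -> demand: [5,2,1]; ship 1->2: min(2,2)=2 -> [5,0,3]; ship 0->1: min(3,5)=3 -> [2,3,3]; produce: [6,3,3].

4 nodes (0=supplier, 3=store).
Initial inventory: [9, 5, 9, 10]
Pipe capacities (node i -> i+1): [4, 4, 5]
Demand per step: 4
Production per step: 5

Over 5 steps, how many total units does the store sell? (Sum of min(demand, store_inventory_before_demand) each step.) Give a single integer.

Answer: 20

Derivation:
Step 1: sold=4 (running total=4) -> [10 5 8 11]
Step 2: sold=4 (running total=8) -> [11 5 7 12]
Step 3: sold=4 (running total=12) -> [12 5 6 13]
Step 4: sold=4 (running total=16) -> [13 5 5 14]
Step 5: sold=4 (running total=20) -> [14 5 4 15]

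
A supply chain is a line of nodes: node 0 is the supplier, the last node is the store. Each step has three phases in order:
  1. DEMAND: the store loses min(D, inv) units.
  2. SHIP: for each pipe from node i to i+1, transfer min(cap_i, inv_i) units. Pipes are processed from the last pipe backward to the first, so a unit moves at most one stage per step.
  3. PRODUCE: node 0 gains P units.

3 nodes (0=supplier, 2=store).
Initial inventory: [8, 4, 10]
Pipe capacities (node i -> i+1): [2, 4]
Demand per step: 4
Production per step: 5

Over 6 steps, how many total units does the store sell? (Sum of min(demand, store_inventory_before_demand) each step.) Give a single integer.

Step 1: sold=4 (running total=4) -> [11 2 10]
Step 2: sold=4 (running total=8) -> [14 2 8]
Step 3: sold=4 (running total=12) -> [17 2 6]
Step 4: sold=4 (running total=16) -> [20 2 4]
Step 5: sold=4 (running total=20) -> [23 2 2]
Step 6: sold=2 (running total=22) -> [26 2 2]

Answer: 22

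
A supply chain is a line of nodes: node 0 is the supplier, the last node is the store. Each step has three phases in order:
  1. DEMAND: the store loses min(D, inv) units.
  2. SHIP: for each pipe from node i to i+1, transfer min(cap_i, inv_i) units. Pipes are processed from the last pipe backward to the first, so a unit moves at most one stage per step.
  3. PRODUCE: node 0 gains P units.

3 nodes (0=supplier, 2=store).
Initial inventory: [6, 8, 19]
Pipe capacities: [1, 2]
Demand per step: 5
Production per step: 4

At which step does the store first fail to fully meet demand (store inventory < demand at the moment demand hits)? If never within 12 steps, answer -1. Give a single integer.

Step 1: demand=5,sold=5 ship[1->2]=2 ship[0->1]=1 prod=4 -> [9 7 16]
Step 2: demand=5,sold=5 ship[1->2]=2 ship[0->1]=1 prod=4 -> [12 6 13]
Step 3: demand=5,sold=5 ship[1->2]=2 ship[0->1]=1 prod=4 -> [15 5 10]
Step 4: demand=5,sold=5 ship[1->2]=2 ship[0->1]=1 prod=4 -> [18 4 7]
Step 5: demand=5,sold=5 ship[1->2]=2 ship[0->1]=1 prod=4 -> [21 3 4]
Step 6: demand=5,sold=4 ship[1->2]=2 ship[0->1]=1 prod=4 -> [24 2 2]
Step 7: demand=5,sold=2 ship[1->2]=2 ship[0->1]=1 prod=4 -> [27 1 2]
Step 8: demand=5,sold=2 ship[1->2]=1 ship[0->1]=1 prod=4 -> [30 1 1]
Step 9: demand=5,sold=1 ship[1->2]=1 ship[0->1]=1 prod=4 -> [33 1 1]
Step 10: demand=5,sold=1 ship[1->2]=1 ship[0->1]=1 prod=4 -> [36 1 1]
Step 11: demand=5,sold=1 ship[1->2]=1 ship[0->1]=1 prod=4 -> [39 1 1]
Step 12: demand=5,sold=1 ship[1->2]=1 ship[0->1]=1 prod=4 -> [42 1 1]
First stockout at step 6

6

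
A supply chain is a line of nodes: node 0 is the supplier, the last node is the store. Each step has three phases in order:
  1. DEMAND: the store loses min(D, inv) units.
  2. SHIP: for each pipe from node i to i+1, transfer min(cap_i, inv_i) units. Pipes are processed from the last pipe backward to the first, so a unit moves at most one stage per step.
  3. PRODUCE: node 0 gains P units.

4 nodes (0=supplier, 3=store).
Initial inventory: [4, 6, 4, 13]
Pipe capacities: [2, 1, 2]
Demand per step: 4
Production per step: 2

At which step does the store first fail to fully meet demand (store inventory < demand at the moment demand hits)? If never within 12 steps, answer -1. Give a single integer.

Step 1: demand=4,sold=4 ship[2->3]=2 ship[1->2]=1 ship[0->1]=2 prod=2 -> [4 7 3 11]
Step 2: demand=4,sold=4 ship[2->3]=2 ship[1->2]=1 ship[0->1]=2 prod=2 -> [4 8 2 9]
Step 3: demand=4,sold=4 ship[2->3]=2 ship[1->2]=1 ship[0->1]=2 prod=2 -> [4 9 1 7]
Step 4: demand=4,sold=4 ship[2->3]=1 ship[1->2]=1 ship[0->1]=2 prod=2 -> [4 10 1 4]
Step 5: demand=4,sold=4 ship[2->3]=1 ship[1->2]=1 ship[0->1]=2 prod=2 -> [4 11 1 1]
Step 6: demand=4,sold=1 ship[2->3]=1 ship[1->2]=1 ship[0->1]=2 prod=2 -> [4 12 1 1]
Step 7: demand=4,sold=1 ship[2->3]=1 ship[1->2]=1 ship[0->1]=2 prod=2 -> [4 13 1 1]
Step 8: demand=4,sold=1 ship[2->3]=1 ship[1->2]=1 ship[0->1]=2 prod=2 -> [4 14 1 1]
Step 9: demand=4,sold=1 ship[2->3]=1 ship[1->2]=1 ship[0->1]=2 prod=2 -> [4 15 1 1]
Step 10: demand=4,sold=1 ship[2->3]=1 ship[1->2]=1 ship[0->1]=2 prod=2 -> [4 16 1 1]
Step 11: demand=4,sold=1 ship[2->3]=1 ship[1->2]=1 ship[0->1]=2 prod=2 -> [4 17 1 1]
Step 12: demand=4,sold=1 ship[2->3]=1 ship[1->2]=1 ship[0->1]=2 prod=2 -> [4 18 1 1]
First stockout at step 6

6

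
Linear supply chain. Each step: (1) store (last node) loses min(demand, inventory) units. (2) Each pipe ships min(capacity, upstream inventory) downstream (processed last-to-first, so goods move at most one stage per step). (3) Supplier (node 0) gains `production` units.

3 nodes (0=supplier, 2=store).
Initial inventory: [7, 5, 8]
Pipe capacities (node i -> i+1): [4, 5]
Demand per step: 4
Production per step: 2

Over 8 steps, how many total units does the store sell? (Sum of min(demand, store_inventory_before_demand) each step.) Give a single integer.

Answer: 30

Derivation:
Step 1: sold=4 (running total=4) -> [5 4 9]
Step 2: sold=4 (running total=8) -> [3 4 9]
Step 3: sold=4 (running total=12) -> [2 3 9]
Step 4: sold=4 (running total=16) -> [2 2 8]
Step 5: sold=4 (running total=20) -> [2 2 6]
Step 6: sold=4 (running total=24) -> [2 2 4]
Step 7: sold=4 (running total=28) -> [2 2 2]
Step 8: sold=2 (running total=30) -> [2 2 2]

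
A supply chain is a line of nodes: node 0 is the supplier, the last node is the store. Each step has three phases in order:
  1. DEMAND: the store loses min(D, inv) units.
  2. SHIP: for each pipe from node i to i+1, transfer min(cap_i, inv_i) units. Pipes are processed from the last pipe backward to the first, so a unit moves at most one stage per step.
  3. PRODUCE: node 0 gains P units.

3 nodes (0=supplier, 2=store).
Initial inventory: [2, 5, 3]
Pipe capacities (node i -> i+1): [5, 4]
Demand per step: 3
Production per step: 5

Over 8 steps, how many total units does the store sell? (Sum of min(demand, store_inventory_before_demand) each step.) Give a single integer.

Step 1: sold=3 (running total=3) -> [5 3 4]
Step 2: sold=3 (running total=6) -> [5 5 4]
Step 3: sold=3 (running total=9) -> [5 6 5]
Step 4: sold=3 (running total=12) -> [5 7 6]
Step 5: sold=3 (running total=15) -> [5 8 7]
Step 6: sold=3 (running total=18) -> [5 9 8]
Step 7: sold=3 (running total=21) -> [5 10 9]
Step 8: sold=3 (running total=24) -> [5 11 10]

Answer: 24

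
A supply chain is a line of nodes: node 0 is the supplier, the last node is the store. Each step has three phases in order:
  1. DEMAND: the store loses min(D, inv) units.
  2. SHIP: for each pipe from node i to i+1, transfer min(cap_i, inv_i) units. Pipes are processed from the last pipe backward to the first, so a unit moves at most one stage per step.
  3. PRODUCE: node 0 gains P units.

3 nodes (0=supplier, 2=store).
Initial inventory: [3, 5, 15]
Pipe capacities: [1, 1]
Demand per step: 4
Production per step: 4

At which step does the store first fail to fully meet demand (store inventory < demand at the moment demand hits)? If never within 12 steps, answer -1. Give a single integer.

Step 1: demand=4,sold=4 ship[1->2]=1 ship[0->1]=1 prod=4 -> [6 5 12]
Step 2: demand=4,sold=4 ship[1->2]=1 ship[0->1]=1 prod=4 -> [9 5 9]
Step 3: demand=4,sold=4 ship[1->2]=1 ship[0->1]=1 prod=4 -> [12 5 6]
Step 4: demand=4,sold=4 ship[1->2]=1 ship[0->1]=1 prod=4 -> [15 5 3]
Step 5: demand=4,sold=3 ship[1->2]=1 ship[0->1]=1 prod=4 -> [18 5 1]
Step 6: demand=4,sold=1 ship[1->2]=1 ship[0->1]=1 prod=4 -> [21 5 1]
Step 7: demand=4,sold=1 ship[1->2]=1 ship[0->1]=1 prod=4 -> [24 5 1]
Step 8: demand=4,sold=1 ship[1->2]=1 ship[0->1]=1 prod=4 -> [27 5 1]
Step 9: demand=4,sold=1 ship[1->2]=1 ship[0->1]=1 prod=4 -> [30 5 1]
Step 10: demand=4,sold=1 ship[1->2]=1 ship[0->1]=1 prod=4 -> [33 5 1]
Step 11: demand=4,sold=1 ship[1->2]=1 ship[0->1]=1 prod=4 -> [36 5 1]
Step 12: demand=4,sold=1 ship[1->2]=1 ship[0->1]=1 prod=4 -> [39 5 1]
First stockout at step 5

5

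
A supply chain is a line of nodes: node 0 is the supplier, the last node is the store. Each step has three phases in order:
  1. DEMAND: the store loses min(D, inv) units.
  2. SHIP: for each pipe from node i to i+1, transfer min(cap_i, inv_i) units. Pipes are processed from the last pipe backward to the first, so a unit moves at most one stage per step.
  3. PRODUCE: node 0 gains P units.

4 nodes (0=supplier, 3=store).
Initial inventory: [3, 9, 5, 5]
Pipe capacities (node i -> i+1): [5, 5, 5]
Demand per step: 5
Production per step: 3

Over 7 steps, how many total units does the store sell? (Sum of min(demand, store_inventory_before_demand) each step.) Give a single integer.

Answer: 31

Derivation:
Step 1: sold=5 (running total=5) -> [3 7 5 5]
Step 2: sold=5 (running total=10) -> [3 5 5 5]
Step 3: sold=5 (running total=15) -> [3 3 5 5]
Step 4: sold=5 (running total=20) -> [3 3 3 5]
Step 5: sold=5 (running total=25) -> [3 3 3 3]
Step 6: sold=3 (running total=28) -> [3 3 3 3]
Step 7: sold=3 (running total=31) -> [3 3 3 3]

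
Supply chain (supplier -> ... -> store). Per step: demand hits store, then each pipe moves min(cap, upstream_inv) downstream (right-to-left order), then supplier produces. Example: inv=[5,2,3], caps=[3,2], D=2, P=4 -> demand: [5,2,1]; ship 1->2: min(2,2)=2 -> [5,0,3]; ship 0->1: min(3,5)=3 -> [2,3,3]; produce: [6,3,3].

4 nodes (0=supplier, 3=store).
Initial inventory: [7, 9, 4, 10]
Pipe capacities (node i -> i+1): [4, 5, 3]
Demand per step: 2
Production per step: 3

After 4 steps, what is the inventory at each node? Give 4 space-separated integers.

Step 1: demand=2,sold=2 ship[2->3]=3 ship[1->2]=5 ship[0->1]=4 prod=3 -> inv=[6 8 6 11]
Step 2: demand=2,sold=2 ship[2->3]=3 ship[1->2]=5 ship[0->1]=4 prod=3 -> inv=[5 7 8 12]
Step 3: demand=2,sold=2 ship[2->3]=3 ship[1->2]=5 ship[0->1]=4 prod=3 -> inv=[4 6 10 13]
Step 4: demand=2,sold=2 ship[2->3]=3 ship[1->2]=5 ship[0->1]=4 prod=3 -> inv=[3 5 12 14]

3 5 12 14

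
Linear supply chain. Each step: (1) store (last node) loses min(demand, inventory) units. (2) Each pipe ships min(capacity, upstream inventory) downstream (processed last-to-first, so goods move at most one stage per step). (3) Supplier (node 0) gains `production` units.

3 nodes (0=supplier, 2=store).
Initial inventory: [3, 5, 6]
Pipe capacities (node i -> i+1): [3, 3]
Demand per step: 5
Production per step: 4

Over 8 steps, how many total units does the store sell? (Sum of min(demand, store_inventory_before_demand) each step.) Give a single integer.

Answer: 27

Derivation:
Step 1: sold=5 (running total=5) -> [4 5 4]
Step 2: sold=4 (running total=9) -> [5 5 3]
Step 3: sold=3 (running total=12) -> [6 5 3]
Step 4: sold=3 (running total=15) -> [7 5 3]
Step 5: sold=3 (running total=18) -> [8 5 3]
Step 6: sold=3 (running total=21) -> [9 5 3]
Step 7: sold=3 (running total=24) -> [10 5 3]
Step 8: sold=3 (running total=27) -> [11 5 3]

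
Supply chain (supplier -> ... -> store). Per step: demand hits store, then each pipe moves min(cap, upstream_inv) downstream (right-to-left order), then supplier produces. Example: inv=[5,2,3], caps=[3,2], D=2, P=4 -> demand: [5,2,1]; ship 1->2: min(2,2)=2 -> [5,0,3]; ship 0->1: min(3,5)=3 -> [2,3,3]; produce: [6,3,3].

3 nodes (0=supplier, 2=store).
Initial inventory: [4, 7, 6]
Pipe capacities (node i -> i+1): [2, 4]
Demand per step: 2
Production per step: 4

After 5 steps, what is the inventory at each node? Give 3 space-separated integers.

Step 1: demand=2,sold=2 ship[1->2]=4 ship[0->1]=2 prod=4 -> inv=[6 5 8]
Step 2: demand=2,sold=2 ship[1->2]=4 ship[0->1]=2 prod=4 -> inv=[8 3 10]
Step 3: demand=2,sold=2 ship[1->2]=3 ship[0->1]=2 prod=4 -> inv=[10 2 11]
Step 4: demand=2,sold=2 ship[1->2]=2 ship[0->1]=2 prod=4 -> inv=[12 2 11]
Step 5: demand=2,sold=2 ship[1->2]=2 ship[0->1]=2 prod=4 -> inv=[14 2 11]

14 2 11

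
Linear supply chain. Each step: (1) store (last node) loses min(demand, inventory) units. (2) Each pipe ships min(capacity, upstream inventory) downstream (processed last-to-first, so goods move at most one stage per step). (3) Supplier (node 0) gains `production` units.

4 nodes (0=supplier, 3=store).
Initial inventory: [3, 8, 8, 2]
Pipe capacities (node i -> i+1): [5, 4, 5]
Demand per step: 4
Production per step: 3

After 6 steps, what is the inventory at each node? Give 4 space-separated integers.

Step 1: demand=4,sold=2 ship[2->3]=5 ship[1->2]=4 ship[0->1]=3 prod=3 -> inv=[3 7 7 5]
Step 2: demand=4,sold=4 ship[2->3]=5 ship[1->2]=4 ship[0->1]=3 prod=3 -> inv=[3 6 6 6]
Step 3: demand=4,sold=4 ship[2->3]=5 ship[1->2]=4 ship[0->1]=3 prod=3 -> inv=[3 5 5 7]
Step 4: demand=4,sold=4 ship[2->3]=5 ship[1->2]=4 ship[0->1]=3 prod=3 -> inv=[3 4 4 8]
Step 5: demand=4,sold=4 ship[2->3]=4 ship[1->2]=4 ship[0->1]=3 prod=3 -> inv=[3 3 4 8]
Step 6: demand=4,sold=4 ship[2->3]=4 ship[1->2]=3 ship[0->1]=3 prod=3 -> inv=[3 3 3 8]

3 3 3 8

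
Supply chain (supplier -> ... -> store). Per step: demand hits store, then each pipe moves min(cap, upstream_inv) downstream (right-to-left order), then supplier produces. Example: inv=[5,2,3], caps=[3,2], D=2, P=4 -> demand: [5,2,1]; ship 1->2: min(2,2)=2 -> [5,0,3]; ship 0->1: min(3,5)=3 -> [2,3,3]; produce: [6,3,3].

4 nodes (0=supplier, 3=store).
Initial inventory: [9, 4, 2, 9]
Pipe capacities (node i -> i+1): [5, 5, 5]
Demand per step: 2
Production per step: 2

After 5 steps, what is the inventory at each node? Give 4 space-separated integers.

Step 1: demand=2,sold=2 ship[2->3]=2 ship[1->2]=4 ship[0->1]=5 prod=2 -> inv=[6 5 4 9]
Step 2: demand=2,sold=2 ship[2->3]=4 ship[1->2]=5 ship[0->1]=5 prod=2 -> inv=[3 5 5 11]
Step 3: demand=2,sold=2 ship[2->3]=5 ship[1->2]=5 ship[0->1]=3 prod=2 -> inv=[2 3 5 14]
Step 4: demand=2,sold=2 ship[2->3]=5 ship[1->2]=3 ship[0->1]=2 prod=2 -> inv=[2 2 3 17]
Step 5: demand=2,sold=2 ship[2->3]=3 ship[1->2]=2 ship[0->1]=2 prod=2 -> inv=[2 2 2 18]

2 2 2 18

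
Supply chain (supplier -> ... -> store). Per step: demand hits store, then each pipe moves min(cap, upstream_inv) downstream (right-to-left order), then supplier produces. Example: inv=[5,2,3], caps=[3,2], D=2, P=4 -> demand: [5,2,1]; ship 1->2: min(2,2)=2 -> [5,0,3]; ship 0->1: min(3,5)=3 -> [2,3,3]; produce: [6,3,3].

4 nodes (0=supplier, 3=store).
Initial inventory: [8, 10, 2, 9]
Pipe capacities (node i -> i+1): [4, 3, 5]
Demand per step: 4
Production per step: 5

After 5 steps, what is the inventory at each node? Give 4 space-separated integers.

Step 1: demand=4,sold=4 ship[2->3]=2 ship[1->2]=3 ship[0->1]=4 prod=5 -> inv=[9 11 3 7]
Step 2: demand=4,sold=4 ship[2->3]=3 ship[1->2]=3 ship[0->1]=4 prod=5 -> inv=[10 12 3 6]
Step 3: demand=4,sold=4 ship[2->3]=3 ship[1->2]=3 ship[0->1]=4 prod=5 -> inv=[11 13 3 5]
Step 4: demand=4,sold=4 ship[2->3]=3 ship[1->2]=3 ship[0->1]=4 prod=5 -> inv=[12 14 3 4]
Step 5: demand=4,sold=4 ship[2->3]=3 ship[1->2]=3 ship[0->1]=4 prod=5 -> inv=[13 15 3 3]

13 15 3 3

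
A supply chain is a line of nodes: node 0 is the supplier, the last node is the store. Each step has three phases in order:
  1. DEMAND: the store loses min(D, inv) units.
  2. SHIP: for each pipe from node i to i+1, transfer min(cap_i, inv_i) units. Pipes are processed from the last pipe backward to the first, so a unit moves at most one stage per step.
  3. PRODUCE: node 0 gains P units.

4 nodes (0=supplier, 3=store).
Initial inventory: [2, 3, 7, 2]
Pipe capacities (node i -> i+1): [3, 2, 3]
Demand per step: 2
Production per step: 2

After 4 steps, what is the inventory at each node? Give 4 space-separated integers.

Step 1: demand=2,sold=2 ship[2->3]=3 ship[1->2]=2 ship[0->1]=2 prod=2 -> inv=[2 3 6 3]
Step 2: demand=2,sold=2 ship[2->3]=3 ship[1->2]=2 ship[0->1]=2 prod=2 -> inv=[2 3 5 4]
Step 3: demand=2,sold=2 ship[2->3]=3 ship[1->2]=2 ship[0->1]=2 prod=2 -> inv=[2 3 4 5]
Step 4: demand=2,sold=2 ship[2->3]=3 ship[1->2]=2 ship[0->1]=2 prod=2 -> inv=[2 3 3 6]

2 3 3 6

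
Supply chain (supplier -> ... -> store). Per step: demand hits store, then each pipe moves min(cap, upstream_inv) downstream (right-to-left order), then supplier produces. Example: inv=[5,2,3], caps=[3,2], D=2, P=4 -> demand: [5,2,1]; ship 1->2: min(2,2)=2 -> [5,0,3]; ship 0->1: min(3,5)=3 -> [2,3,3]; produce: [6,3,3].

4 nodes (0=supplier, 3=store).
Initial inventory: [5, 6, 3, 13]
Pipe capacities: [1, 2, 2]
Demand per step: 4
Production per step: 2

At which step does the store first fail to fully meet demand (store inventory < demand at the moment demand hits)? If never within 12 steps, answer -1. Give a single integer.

Step 1: demand=4,sold=4 ship[2->3]=2 ship[1->2]=2 ship[0->1]=1 prod=2 -> [6 5 3 11]
Step 2: demand=4,sold=4 ship[2->3]=2 ship[1->2]=2 ship[0->1]=1 prod=2 -> [7 4 3 9]
Step 3: demand=4,sold=4 ship[2->3]=2 ship[1->2]=2 ship[0->1]=1 prod=2 -> [8 3 3 7]
Step 4: demand=4,sold=4 ship[2->3]=2 ship[1->2]=2 ship[0->1]=1 prod=2 -> [9 2 3 5]
Step 5: demand=4,sold=4 ship[2->3]=2 ship[1->2]=2 ship[0->1]=1 prod=2 -> [10 1 3 3]
Step 6: demand=4,sold=3 ship[2->3]=2 ship[1->2]=1 ship[0->1]=1 prod=2 -> [11 1 2 2]
Step 7: demand=4,sold=2 ship[2->3]=2 ship[1->2]=1 ship[0->1]=1 prod=2 -> [12 1 1 2]
Step 8: demand=4,sold=2 ship[2->3]=1 ship[1->2]=1 ship[0->1]=1 prod=2 -> [13 1 1 1]
Step 9: demand=4,sold=1 ship[2->3]=1 ship[1->2]=1 ship[0->1]=1 prod=2 -> [14 1 1 1]
Step 10: demand=4,sold=1 ship[2->3]=1 ship[1->2]=1 ship[0->1]=1 prod=2 -> [15 1 1 1]
Step 11: demand=4,sold=1 ship[2->3]=1 ship[1->2]=1 ship[0->1]=1 prod=2 -> [16 1 1 1]
Step 12: demand=4,sold=1 ship[2->3]=1 ship[1->2]=1 ship[0->1]=1 prod=2 -> [17 1 1 1]
First stockout at step 6

6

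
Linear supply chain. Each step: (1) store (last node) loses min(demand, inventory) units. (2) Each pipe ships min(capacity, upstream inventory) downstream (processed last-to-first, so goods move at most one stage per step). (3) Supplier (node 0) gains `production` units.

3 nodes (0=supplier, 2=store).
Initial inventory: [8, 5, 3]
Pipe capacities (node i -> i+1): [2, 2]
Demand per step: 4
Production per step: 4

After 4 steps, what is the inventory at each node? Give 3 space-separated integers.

Step 1: demand=4,sold=3 ship[1->2]=2 ship[0->1]=2 prod=4 -> inv=[10 5 2]
Step 2: demand=4,sold=2 ship[1->2]=2 ship[0->1]=2 prod=4 -> inv=[12 5 2]
Step 3: demand=4,sold=2 ship[1->2]=2 ship[0->1]=2 prod=4 -> inv=[14 5 2]
Step 4: demand=4,sold=2 ship[1->2]=2 ship[0->1]=2 prod=4 -> inv=[16 5 2]

16 5 2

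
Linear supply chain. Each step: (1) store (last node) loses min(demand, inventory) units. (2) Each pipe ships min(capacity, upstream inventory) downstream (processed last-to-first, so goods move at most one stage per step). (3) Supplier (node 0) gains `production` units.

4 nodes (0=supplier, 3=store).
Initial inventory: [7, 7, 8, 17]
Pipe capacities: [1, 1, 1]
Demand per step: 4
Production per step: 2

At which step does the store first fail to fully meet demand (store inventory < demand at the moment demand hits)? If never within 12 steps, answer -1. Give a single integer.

Step 1: demand=4,sold=4 ship[2->3]=1 ship[1->2]=1 ship[0->1]=1 prod=2 -> [8 7 8 14]
Step 2: demand=4,sold=4 ship[2->3]=1 ship[1->2]=1 ship[0->1]=1 prod=2 -> [9 7 8 11]
Step 3: demand=4,sold=4 ship[2->3]=1 ship[1->2]=1 ship[0->1]=1 prod=2 -> [10 7 8 8]
Step 4: demand=4,sold=4 ship[2->3]=1 ship[1->2]=1 ship[0->1]=1 prod=2 -> [11 7 8 5]
Step 5: demand=4,sold=4 ship[2->3]=1 ship[1->2]=1 ship[0->1]=1 prod=2 -> [12 7 8 2]
Step 6: demand=4,sold=2 ship[2->3]=1 ship[1->2]=1 ship[0->1]=1 prod=2 -> [13 7 8 1]
Step 7: demand=4,sold=1 ship[2->3]=1 ship[1->2]=1 ship[0->1]=1 prod=2 -> [14 7 8 1]
Step 8: demand=4,sold=1 ship[2->3]=1 ship[1->2]=1 ship[0->1]=1 prod=2 -> [15 7 8 1]
Step 9: demand=4,sold=1 ship[2->3]=1 ship[1->2]=1 ship[0->1]=1 prod=2 -> [16 7 8 1]
Step 10: demand=4,sold=1 ship[2->3]=1 ship[1->2]=1 ship[0->1]=1 prod=2 -> [17 7 8 1]
Step 11: demand=4,sold=1 ship[2->3]=1 ship[1->2]=1 ship[0->1]=1 prod=2 -> [18 7 8 1]
Step 12: demand=4,sold=1 ship[2->3]=1 ship[1->2]=1 ship[0->1]=1 prod=2 -> [19 7 8 1]
First stockout at step 6

6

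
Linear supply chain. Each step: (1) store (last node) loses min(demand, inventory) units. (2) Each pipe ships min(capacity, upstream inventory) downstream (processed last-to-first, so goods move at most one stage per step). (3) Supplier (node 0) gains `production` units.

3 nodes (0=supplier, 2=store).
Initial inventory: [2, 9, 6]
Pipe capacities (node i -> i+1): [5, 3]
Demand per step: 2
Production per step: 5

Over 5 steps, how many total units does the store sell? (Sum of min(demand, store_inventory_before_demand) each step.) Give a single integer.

Answer: 10

Derivation:
Step 1: sold=2 (running total=2) -> [5 8 7]
Step 2: sold=2 (running total=4) -> [5 10 8]
Step 3: sold=2 (running total=6) -> [5 12 9]
Step 4: sold=2 (running total=8) -> [5 14 10]
Step 5: sold=2 (running total=10) -> [5 16 11]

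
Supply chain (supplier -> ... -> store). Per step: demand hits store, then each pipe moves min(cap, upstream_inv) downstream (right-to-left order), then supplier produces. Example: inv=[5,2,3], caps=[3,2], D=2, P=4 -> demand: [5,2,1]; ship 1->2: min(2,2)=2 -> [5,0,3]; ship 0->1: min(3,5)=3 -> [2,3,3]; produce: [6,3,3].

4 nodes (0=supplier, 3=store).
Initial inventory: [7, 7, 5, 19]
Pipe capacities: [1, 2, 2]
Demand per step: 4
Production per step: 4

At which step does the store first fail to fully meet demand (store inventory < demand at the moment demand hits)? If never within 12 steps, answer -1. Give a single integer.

Step 1: demand=4,sold=4 ship[2->3]=2 ship[1->2]=2 ship[0->1]=1 prod=4 -> [10 6 5 17]
Step 2: demand=4,sold=4 ship[2->3]=2 ship[1->2]=2 ship[0->1]=1 prod=4 -> [13 5 5 15]
Step 3: demand=4,sold=4 ship[2->3]=2 ship[1->2]=2 ship[0->1]=1 prod=4 -> [16 4 5 13]
Step 4: demand=4,sold=4 ship[2->3]=2 ship[1->2]=2 ship[0->1]=1 prod=4 -> [19 3 5 11]
Step 5: demand=4,sold=4 ship[2->3]=2 ship[1->2]=2 ship[0->1]=1 prod=4 -> [22 2 5 9]
Step 6: demand=4,sold=4 ship[2->3]=2 ship[1->2]=2 ship[0->1]=1 prod=4 -> [25 1 5 7]
Step 7: demand=4,sold=4 ship[2->3]=2 ship[1->2]=1 ship[0->1]=1 prod=4 -> [28 1 4 5]
Step 8: demand=4,sold=4 ship[2->3]=2 ship[1->2]=1 ship[0->1]=1 prod=4 -> [31 1 3 3]
Step 9: demand=4,sold=3 ship[2->3]=2 ship[1->2]=1 ship[0->1]=1 prod=4 -> [34 1 2 2]
Step 10: demand=4,sold=2 ship[2->3]=2 ship[1->2]=1 ship[0->1]=1 prod=4 -> [37 1 1 2]
Step 11: demand=4,sold=2 ship[2->3]=1 ship[1->2]=1 ship[0->1]=1 prod=4 -> [40 1 1 1]
Step 12: demand=4,sold=1 ship[2->3]=1 ship[1->2]=1 ship[0->1]=1 prod=4 -> [43 1 1 1]
First stockout at step 9

9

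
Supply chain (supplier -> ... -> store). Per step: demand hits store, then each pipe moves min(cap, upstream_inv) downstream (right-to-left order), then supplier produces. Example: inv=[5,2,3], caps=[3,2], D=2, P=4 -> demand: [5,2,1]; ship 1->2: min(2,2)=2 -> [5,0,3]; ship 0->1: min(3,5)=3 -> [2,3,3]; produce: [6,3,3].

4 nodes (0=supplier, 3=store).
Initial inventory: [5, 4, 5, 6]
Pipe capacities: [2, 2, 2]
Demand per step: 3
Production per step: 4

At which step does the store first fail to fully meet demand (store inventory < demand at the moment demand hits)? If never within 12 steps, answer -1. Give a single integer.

Step 1: demand=3,sold=3 ship[2->3]=2 ship[1->2]=2 ship[0->1]=2 prod=4 -> [7 4 5 5]
Step 2: demand=3,sold=3 ship[2->3]=2 ship[1->2]=2 ship[0->1]=2 prod=4 -> [9 4 5 4]
Step 3: demand=3,sold=3 ship[2->3]=2 ship[1->2]=2 ship[0->1]=2 prod=4 -> [11 4 5 3]
Step 4: demand=3,sold=3 ship[2->3]=2 ship[1->2]=2 ship[0->1]=2 prod=4 -> [13 4 5 2]
Step 5: demand=3,sold=2 ship[2->3]=2 ship[1->2]=2 ship[0->1]=2 prod=4 -> [15 4 5 2]
Step 6: demand=3,sold=2 ship[2->3]=2 ship[1->2]=2 ship[0->1]=2 prod=4 -> [17 4 5 2]
Step 7: demand=3,sold=2 ship[2->3]=2 ship[1->2]=2 ship[0->1]=2 prod=4 -> [19 4 5 2]
Step 8: demand=3,sold=2 ship[2->3]=2 ship[1->2]=2 ship[0->1]=2 prod=4 -> [21 4 5 2]
Step 9: demand=3,sold=2 ship[2->3]=2 ship[1->2]=2 ship[0->1]=2 prod=4 -> [23 4 5 2]
Step 10: demand=3,sold=2 ship[2->3]=2 ship[1->2]=2 ship[0->1]=2 prod=4 -> [25 4 5 2]
Step 11: demand=3,sold=2 ship[2->3]=2 ship[1->2]=2 ship[0->1]=2 prod=4 -> [27 4 5 2]
Step 12: demand=3,sold=2 ship[2->3]=2 ship[1->2]=2 ship[0->1]=2 prod=4 -> [29 4 5 2]
First stockout at step 5

5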